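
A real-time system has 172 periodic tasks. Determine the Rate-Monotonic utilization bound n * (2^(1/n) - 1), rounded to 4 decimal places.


Compute 2^(1/172) = 1.0040380565
Subtract 1: 1.0040380565 - 1 = 0.0040380565
Multiply by n: 172 * 0.0040380565 = 0.6945457180
Round to 4 dp: 0.6945

0.6945


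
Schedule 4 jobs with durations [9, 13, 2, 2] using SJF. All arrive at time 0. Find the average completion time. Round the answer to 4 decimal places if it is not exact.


SJF order (ascending): [2, 2, 9, 13]
Completion times:
  Job 1: burst=2, C=2
  Job 2: burst=2, C=4
  Job 3: burst=9, C=13
  Job 4: burst=13, C=26
Average completion = 45/4 = 11.25

11.25


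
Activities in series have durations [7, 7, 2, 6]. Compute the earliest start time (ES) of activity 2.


Activity 2 starts after activities 1 through 1 complete.
Predecessor durations: [7]
ES = 7 = 7

7


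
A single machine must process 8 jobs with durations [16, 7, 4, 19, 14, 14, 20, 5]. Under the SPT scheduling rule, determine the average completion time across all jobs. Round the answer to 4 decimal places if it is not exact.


Sort jobs by processing time (SPT order): [4, 5, 7, 14, 14, 16, 19, 20]
Compute completion times sequentially:
  Job 1: processing = 4, completes at 4
  Job 2: processing = 5, completes at 9
  Job 3: processing = 7, completes at 16
  Job 4: processing = 14, completes at 30
  Job 5: processing = 14, completes at 44
  Job 6: processing = 16, completes at 60
  Job 7: processing = 19, completes at 79
  Job 8: processing = 20, completes at 99
Sum of completion times = 341
Average completion time = 341/8 = 42.625

42.625


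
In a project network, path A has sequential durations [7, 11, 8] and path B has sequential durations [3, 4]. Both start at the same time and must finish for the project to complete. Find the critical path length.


Path A total = 7 + 11 + 8 = 26
Path B total = 3 + 4 = 7
Critical path = longest path = max(26, 7) = 26

26


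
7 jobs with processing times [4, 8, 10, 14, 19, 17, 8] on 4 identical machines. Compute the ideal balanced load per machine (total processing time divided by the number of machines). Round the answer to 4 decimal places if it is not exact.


Total processing time = 4 + 8 + 10 + 14 + 19 + 17 + 8 = 80
Number of machines = 4
Ideal balanced load = 80 / 4 = 20.0

20.0


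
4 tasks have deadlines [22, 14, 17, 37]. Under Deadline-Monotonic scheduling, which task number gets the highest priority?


Sort tasks by relative deadline (ascending):
  Task 2: deadline = 14
  Task 3: deadline = 17
  Task 1: deadline = 22
  Task 4: deadline = 37
Priority order (highest first): [2, 3, 1, 4]
Highest priority task = 2

2


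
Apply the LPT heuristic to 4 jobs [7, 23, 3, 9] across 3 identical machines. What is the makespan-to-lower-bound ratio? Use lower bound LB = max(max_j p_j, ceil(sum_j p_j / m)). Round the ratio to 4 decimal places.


LPT order: [23, 9, 7, 3]
Machine loads after assignment: [23, 9, 10]
LPT makespan = 23
Lower bound = max(max_job, ceil(total/3)) = max(23, 14) = 23
Ratio = 23 / 23 = 1.0

1.0


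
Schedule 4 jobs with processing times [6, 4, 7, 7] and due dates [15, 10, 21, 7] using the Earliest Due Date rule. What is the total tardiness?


Sort by due date (EDD order): [(7, 7), (4, 10), (6, 15), (7, 21)]
Compute completion times and tardiness:
  Job 1: p=7, d=7, C=7, tardiness=max(0,7-7)=0
  Job 2: p=4, d=10, C=11, tardiness=max(0,11-10)=1
  Job 3: p=6, d=15, C=17, tardiness=max(0,17-15)=2
  Job 4: p=7, d=21, C=24, tardiness=max(0,24-21)=3
Total tardiness = 6

6


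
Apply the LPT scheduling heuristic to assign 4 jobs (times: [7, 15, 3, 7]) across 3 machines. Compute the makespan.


Sort jobs in decreasing order (LPT): [15, 7, 7, 3]
Assign each job to the least loaded machine:
  Machine 1: jobs [15], load = 15
  Machine 2: jobs [7, 3], load = 10
  Machine 3: jobs [7], load = 7
Makespan = max load = 15

15


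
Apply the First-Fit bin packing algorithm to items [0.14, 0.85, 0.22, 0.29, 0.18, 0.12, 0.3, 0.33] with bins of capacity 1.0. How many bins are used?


Place items sequentially using First-Fit:
  Item 0.14 -> new Bin 1
  Item 0.85 -> Bin 1 (now 0.99)
  Item 0.22 -> new Bin 2
  Item 0.29 -> Bin 2 (now 0.51)
  Item 0.18 -> Bin 2 (now 0.69)
  Item 0.12 -> Bin 2 (now 0.81)
  Item 0.3 -> new Bin 3
  Item 0.33 -> Bin 3 (now 0.63)
Total bins used = 3

3


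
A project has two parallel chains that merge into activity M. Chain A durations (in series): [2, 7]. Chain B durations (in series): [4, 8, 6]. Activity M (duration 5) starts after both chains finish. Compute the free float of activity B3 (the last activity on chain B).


ES(B3) = sum of predecessors on chain B = 12
EF(B3) = ES + duration = 12 + 6 = 18
Successor of B3 is M. ES(M) = max(sum(A), sum(B)) = max(9, 18) = 18
Free float = ES(successor) - EF(current) = 18 - 18 = 0

0


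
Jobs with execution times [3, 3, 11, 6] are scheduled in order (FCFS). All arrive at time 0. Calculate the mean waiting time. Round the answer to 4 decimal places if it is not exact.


FCFS order (as given): [3, 3, 11, 6]
Waiting times:
  Job 1: wait = 0
  Job 2: wait = 3
  Job 3: wait = 6
  Job 4: wait = 17
Sum of waiting times = 26
Average waiting time = 26/4 = 6.5

6.5


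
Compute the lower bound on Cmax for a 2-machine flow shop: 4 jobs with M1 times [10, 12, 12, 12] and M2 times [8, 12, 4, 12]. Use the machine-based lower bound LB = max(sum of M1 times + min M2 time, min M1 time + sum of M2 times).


LB1 = sum(M1 times) + min(M2 times) = 46 + 4 = 50
LB2 = min(M1 times) + sum(M2 times) = 10 + 36 = 46
Lower bound = max(LB1, LB2) = max(50, 46) = 50

50


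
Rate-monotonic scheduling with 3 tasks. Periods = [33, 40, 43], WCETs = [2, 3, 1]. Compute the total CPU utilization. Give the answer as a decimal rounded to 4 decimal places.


Compute individual utilizations (exact fractions):
  Task 1: C/T = 2/33 (approx. 0.0606)
  Task 2: C/T = 3/40 (approx. 0.075)
  Task 3: C/T = 1/43 (approx. 0.0233)
Total utilization U = 2/33 + 3/40 + 1/43 = 9017/56760
Rounded to 4 decimal places: U = 0.1589
RM (Liu & Layland) bound for 3 tasks = 0.779763; compare with U = 9017/56760 (approx. 0.158862)
U <= bound, so schedulable by RM sufficient condition.

0.1589


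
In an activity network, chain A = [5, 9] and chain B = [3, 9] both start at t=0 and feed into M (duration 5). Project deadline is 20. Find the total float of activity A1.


Forward pass: ES(A1) = sum of predecessors on chain A = 0
EF = ES + duration = 0 + 5 = 5
Backward pass: LF(M) = deadline = 20; LS(M) = 20 - 5 = 15
LF(A1) = LS(M) - sum(successors on chain A) = 15 - 9 = 6
LS = LF - duration = 6 - 5 = 1
Total float = LS - ES = 1 - 0 = 1

1


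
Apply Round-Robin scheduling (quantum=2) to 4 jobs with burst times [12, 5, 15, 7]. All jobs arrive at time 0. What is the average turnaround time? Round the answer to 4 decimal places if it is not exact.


Time quantum = 2
Execution trace:
  J1 runs 2 units, time = 2
  J2 runs 2 units, time = 4
  J3 runs 2 units, time = 6
  J4 runs 2 units, time = 8
  J1 runs 2 units, time = 10
  J2 runs 2 units, time = 12
  J3 runs 2 units, time = 14
  J4 runs 2 units, time = 16
  J1 runs 2 units, time = 18
  J2 runs 1 units, time = 19
  J3 runs 2 units, time = 21
  J4 runs 2 units, time = 23
  J1 runs 2 units, time = 25
  J3 runs 2 units, time = 27
  J4 runs 1 units, time = 28
  J1 runs 2 units, time = 30
  J3 runs 2 units, time = 32
  J1 runs 2 units, time = 34
  J3 runs 2 units, time = 36
  J3 runs 2 units, time = 38
  J3 runs 1 units, time = 39
Finish times: [34, 19, 39, 28]
Average turnaround = 120/4 = 30.0

30.0


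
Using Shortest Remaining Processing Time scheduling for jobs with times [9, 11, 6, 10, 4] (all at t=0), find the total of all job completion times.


Since all jobs arrive at t=0, SRPT equals SPT ordering.
SPT order: [4, 6, 9, 10, 11]
Completion times:
  Job 1: p=4, C=4
  Job 2: p=6, C=10
  Job 3: p=9, C=19
  Job 4: p=10, C=29
  Job 5: p=11, C=40
Total completion time = 4 + 10 + 19 + 29 + 40 = 102

102


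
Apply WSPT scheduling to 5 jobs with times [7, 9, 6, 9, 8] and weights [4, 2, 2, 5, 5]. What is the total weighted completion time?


Compute p/w ratios and sort ascending (WSPT): [(8, 5), (7, 4), (9, 5), (6, 2), (9, 2)]
Compute weighted completion times:
  Job (p=8,w=5): C=8, w*C=5*8=40
  Job (p=7,w=4): C=15, w*C=4*15=60
  Job (p=9,w=5): C=24, w*C=5*24=120
  Job (p=6,w=2): C=30, w*C=2*30=60
  Job (p=9,w=2): C=39, w*C=2*39=78
Total weighted completion time = 358

358


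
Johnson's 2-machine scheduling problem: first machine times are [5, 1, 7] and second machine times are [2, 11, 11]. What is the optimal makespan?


Apply Johnson's rule:
  Group 1 (a <= b): [(2, 1, 11), (3, 7, 11)]
  Group 2 (a > b): [(1, 5, 2)]
Optimal job order: [2, 3, 1]
Schedule:
  Job 2: M1 done at 1, M2 done at 12
  Job 3: M1 done at 8, M2 done at 23
  Job 1: M1 done at 13, M2 done at 25
Makespan = 25

25


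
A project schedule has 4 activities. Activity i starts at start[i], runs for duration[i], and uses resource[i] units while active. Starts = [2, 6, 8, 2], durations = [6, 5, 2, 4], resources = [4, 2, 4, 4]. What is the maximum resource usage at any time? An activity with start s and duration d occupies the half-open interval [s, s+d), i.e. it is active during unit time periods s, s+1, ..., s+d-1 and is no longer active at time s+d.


Each activity i is active on [start_i, start_i + duration_i).
Compute total resource usage per time slot:
  t=0: active resources = [], total = 0
  t=1: active resources = [], total = 0
  t=2: active resources = [4, 4], total = 8
  t=3: active resources = [4, 4], total = 8
  t=4: active resources = [4, 4], total = 8
  t=5: active resources = [4, 4], total = 8
  t=6: active resources = [4, 2], total = 6
  t=7: active resources = [4, 2], total = 6
  t=8: active resources = [2, 4], total = 6
  t=9: active resources = [2, 4], total = 6
  t=10: active resources = [2], total = 2
Peak resource demand = 8

8


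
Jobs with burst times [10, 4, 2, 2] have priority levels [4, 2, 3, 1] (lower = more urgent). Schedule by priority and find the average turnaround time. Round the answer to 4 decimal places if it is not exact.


Sort by priority (ascending = highest first):
Order: [(1, 2), (2, 4), (3, 2), (4, 10)]
Completion times:
  Priority 1, burst=2, C=2
  Priority 2, burst=4, C=6
  Priority 3, burst=2, C=8
  Priority 4, burst=10, C=18
Average turnaround = 34/4 = 8.5

8.5


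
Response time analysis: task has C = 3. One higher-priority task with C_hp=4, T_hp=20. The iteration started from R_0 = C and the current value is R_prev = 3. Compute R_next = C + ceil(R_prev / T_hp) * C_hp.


R_next = C + ceil(R_prev / T_hp) * C_hp
ceil(3 / 20) = ceil(0.15) = 1
Interference = 1 * 4 = 4
R_next = 3 + 4 = 7

7


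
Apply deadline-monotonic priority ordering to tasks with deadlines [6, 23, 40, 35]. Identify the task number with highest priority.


Sort tasks by relative deadline (ascending):
  Task 1: deadline = 6
  Task 2: deadline = 23
  Task 4: deadline = 35
  Task 3: deadline = 40
Priority order (highest first): [1, 2, 4, 3]
Highest priority task = 1

1


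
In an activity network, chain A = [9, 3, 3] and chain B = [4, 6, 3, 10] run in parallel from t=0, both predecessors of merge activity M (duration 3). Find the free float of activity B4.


ES(B4) = sum of predecessors on chain B = 13
EF(B4) = ES + duration = 13 + 10 = 23
Successor of B4 is M. ES(M) = max(sum(A), sum(B)) = max(15, 23) = 23
Free float = ES(successor) - EF(current) = 23 - 23 = 0

0


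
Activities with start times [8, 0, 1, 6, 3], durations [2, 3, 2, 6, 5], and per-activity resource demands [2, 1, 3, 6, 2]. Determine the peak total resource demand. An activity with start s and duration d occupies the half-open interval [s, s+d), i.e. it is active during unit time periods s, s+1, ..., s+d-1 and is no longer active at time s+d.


Each activity i is active on [start_i, start_i + duration_i).
Compute total resource usage per time slot:
  t=0: active resources = [1], total = 1
  t=1: active resources = [1, 3], total = 4
  t=2: active resources = [1, 3], total = 4
  t=3: active resources = [2], total = 2
  t=4: active resources = [2], total = 2
  t=5: active resources = [2], total = 2
  t=6: active resources = [6, 2], total = 8
  t=7: active resources = [6, 2], total = 8
  t=8: active resources = [2, 6], total = 8
  t=9: active resources = [2, 6], total = 8
  t=10: active resources = [6], total = 6
  t=11: active resources = [6], total = 6
Peak resource demand = 8

8


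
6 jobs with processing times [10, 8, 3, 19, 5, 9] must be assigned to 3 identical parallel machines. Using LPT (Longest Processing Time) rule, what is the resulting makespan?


Sort jobs in decreasing order (LPT): [19, 10, 9, 8, 5, 3]
Assign each job to the least loaded machine:
  Machine 1: jobs [19], load = 19
  Machine 2: jobs [10, 5, 3], load = 18
  Machine 3: jobs [9, 8], load = 17
Makespan = max load = 19

19


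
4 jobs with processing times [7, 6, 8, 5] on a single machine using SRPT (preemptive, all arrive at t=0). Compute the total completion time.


Since all jobs arrive at t=0, SRPT equals SPT ordering.
SPT order: [5, 6, 7, 8]
Completion times:
  Job 1: p=5, C=5
  Job 2: p=6, C=11
  Job 3: p=7, C=18
  Job 4: p=8, C=26
Total completion time = 5 + 11 + 18 + 26 = 60

60


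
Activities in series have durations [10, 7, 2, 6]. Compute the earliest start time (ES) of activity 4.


Activity 4 starts after activities 1 through 3 complete.
Predecessor durations: [10, 7, 2]
ES = 10 + 7 + 2 = 19

19


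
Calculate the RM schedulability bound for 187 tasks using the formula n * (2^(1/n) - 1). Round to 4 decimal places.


Compute 2^(1/187) = 1.0037135476
Subtract 1: 1.0037135476 - 1 = 0.0037135476
Multiply by n: 187 * 0.0037135476 = 0.6944334012
Round to 4 dp: 0.6944

0.6944


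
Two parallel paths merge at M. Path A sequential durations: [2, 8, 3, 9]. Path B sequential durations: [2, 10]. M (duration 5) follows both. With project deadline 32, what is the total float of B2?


Forward pass: ES(B2) = sum of predecessors on chain B = 2
EF = ES + duration = 2 + 10 = 12
Backward pass: LF(M) = deadline = 32; LS(M) = 32 - 5 = 27
LF(B2) = LS(M) - sum(successors on chain B) = 27 - 0 = 27
LS = LF - duration = 27 - 10 = 17
Total float = LS - ES = 17 - 2 = 15

15


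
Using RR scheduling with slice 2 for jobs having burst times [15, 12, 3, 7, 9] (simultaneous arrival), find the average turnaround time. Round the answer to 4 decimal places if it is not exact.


Time quantum = 2
Execution trace:
  J1 runs 2 units, time = 2
  J2 runs 2 units, time = 4
  J3 runs 2 units, time = 6
  J4 runs 2 units, time = 8
  J5 runs 2 units, time = 10
  J1 runs 2 units, time = 12
  J2 runs 2 units, time = 14
  J3 runs 1 units, time = 15
  J4 runs 2 units, time = 17
  J5 runs 2 units, time = 19
  J1 runs 2 units, time = 21
  J2 runs 2 units, time = 23
  J4 runs 2 units, time = 25
  J5 runs 2 units, time = 27
  J1 runs 2 units, time = 29
  J2 runs 2 units, time = 31
  J4 runs 1 units, time = 32
  J5 runs 2 units, time = 34
  J1 runs 2 units, time = 36
  J2 runs 2 units, time = 38
  J5 runs 1 units, time = 39
  J1 runs 2 units, time = 41
  J2 runs 2 units, time = 43
  J1 runs 2 units, time = 45
  J1 runs 1 units, time = 46
Finish times: [46, 43, 15, 32, 39]
Average turnaround = 175/5 = 35.0

35.0


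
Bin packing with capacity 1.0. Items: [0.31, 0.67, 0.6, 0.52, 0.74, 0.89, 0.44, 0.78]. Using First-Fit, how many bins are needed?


Place items sequentially using First-Fit:
  Item 0.31 -> new Bin 1
  Item 0.67 -> Bin 1 (now 0.98)
  Item 0.6 -> new Bin 2
  Item 0.52 -> new Bin 3
  Item 0.74 -> new Bin 4
  Item 0.89 -> new Bin 5
  Item 0.44 -> Bin 3 (now 0.96)
  Item 0.78 -> new Bin 6
Total bins used = 6

6


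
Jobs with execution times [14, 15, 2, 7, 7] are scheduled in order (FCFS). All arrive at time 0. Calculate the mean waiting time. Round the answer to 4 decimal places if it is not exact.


FCFS order (as given): [14, 15, 2, 7, 7]
Waiting times:
  Job 1: wait = 0
  Job 2: wait = 14
  Job 3: wait = 29
  Job 4: wait = 31
  Job 5: wait = 38
Sum of waiting times = 112
Average waiting time = 112/5 = 22.4

22.4


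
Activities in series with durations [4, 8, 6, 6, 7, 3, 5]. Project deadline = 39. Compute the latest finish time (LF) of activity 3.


LF(activity 3) = deadline - sum of successor durations
Successors: activities 4 through 7 with durations [6, 7, 3, 5]
Sum of successor durations = 21
LF = 39 - 21 = 18

18


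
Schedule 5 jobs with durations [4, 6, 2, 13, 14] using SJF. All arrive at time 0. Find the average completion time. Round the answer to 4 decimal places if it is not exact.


SJF order (ascending): [2, 4, 6, 13, 14]
Completion times:
  Job 1: burst=2, C=2
  Job 2: burst=4, C=6
  Job 3: burst=6, C=12
  Job 4: burst=13, C=25
  Job 5: burst=14, C=39
Average completion = 84/5 = 16.8

16.8


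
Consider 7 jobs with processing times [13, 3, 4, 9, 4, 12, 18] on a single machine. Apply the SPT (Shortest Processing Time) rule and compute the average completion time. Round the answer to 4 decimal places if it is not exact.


Sort jobs by processing time (SPT order): [3, 4, 4, 9, 12, 13, 18]
Compute completion times sequentially:
  Job 1: processing = 3, completes at 3
  Job 2: processing = 4, completes at 7
  Job 3: processing = 4, completes at 11
  Job 4: processing = 9, completes at 20
  Job 5: processing = 12, completes at 32
  Job 6: processing = 13, completes at 45
  Job 7: processing = 18, completes at 63
Sum of completion times = 181
Average completion time = 181/7 = 25.8571

25.8571


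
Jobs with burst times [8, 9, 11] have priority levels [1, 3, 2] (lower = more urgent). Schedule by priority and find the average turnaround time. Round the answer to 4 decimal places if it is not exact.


Sort by priority (ascending = highest first):
Order: [(1, 8), (2, 11), (3, 9)]
Completion times:
  Priority 1, burst=8, C=8
  Priority 2, burst=11, C=19
  Priority 3, burst=9, C=28
Average turnaround = 55/3 = 18.3333

18.3333


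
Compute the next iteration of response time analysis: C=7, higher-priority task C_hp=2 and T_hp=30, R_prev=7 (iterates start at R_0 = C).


R_next = C + ceil(R_prev / T_hp) * C_hp
ceil(7 / 30) = ceil(0.2333) = 1
Interference = 1 * 2 = 2
R_next = 7 + 2 = 9

9


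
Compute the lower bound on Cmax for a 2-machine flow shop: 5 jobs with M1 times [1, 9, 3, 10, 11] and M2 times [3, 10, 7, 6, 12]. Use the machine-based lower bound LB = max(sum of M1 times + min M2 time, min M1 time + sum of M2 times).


LB1 = sum(M1 times) + min(M2 times) = 34 + 3 = 37
LB2 = min(M1 times) + sum(M2 times) = 1 + 38 = 39
Lower bound = max(LB1, LB2) = max(37, 39) = 39

39


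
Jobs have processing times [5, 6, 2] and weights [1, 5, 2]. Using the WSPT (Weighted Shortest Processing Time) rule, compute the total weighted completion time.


Compute p/w ratios and sort ascending (WSPT): [(2, 2), (6, 5), (5, 1)]
Compute weighted completion times:
  Job (p=2,w=2): C=2, w*C=2*2=4
  Job (p=6,w=5): C=8, w*C=5*8=40
  Job (p=5,w=1): C=13, w*C=1*13=13
Total weighted completion time = 57

57


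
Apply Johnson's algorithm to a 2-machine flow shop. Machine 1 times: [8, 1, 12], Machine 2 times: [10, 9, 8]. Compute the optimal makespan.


Apply Johnson's rule:
  Group 1 (a <= b): [(2, 1, 9), (1, 8, 10)]
  Group 2 (a > b): [(3, 12, 8)]
Optimal job order: [2, 1, 3]
Schedule:
  Job 2: M1 done at 1, M2 done at 10
  Job 1: M1 done at 9, M2 done at 20
  Job 3: M1 done at 21, M2 done at 29
Makespan = 29

29


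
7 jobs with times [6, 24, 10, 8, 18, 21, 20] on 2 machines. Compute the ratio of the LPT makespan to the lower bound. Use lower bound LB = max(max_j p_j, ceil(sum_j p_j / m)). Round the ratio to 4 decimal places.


LPT order: [24, 21, 20, 18, 10, 8, 6]
Machine loads after assignment: [56, 51]
LPT makespan = 56
Lower bound = max(max_job, ceil(total/2)) = max(24, 54) = 54
Ratio = 56 / 54 = 1.037

1.037


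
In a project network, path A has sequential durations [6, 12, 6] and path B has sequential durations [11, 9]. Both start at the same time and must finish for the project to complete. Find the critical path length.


Path A total = 6 + 12 + 6 = 24
Path B total = 11 + 9 = 20
Critical path = longest path = max(24, 20) = 24

24


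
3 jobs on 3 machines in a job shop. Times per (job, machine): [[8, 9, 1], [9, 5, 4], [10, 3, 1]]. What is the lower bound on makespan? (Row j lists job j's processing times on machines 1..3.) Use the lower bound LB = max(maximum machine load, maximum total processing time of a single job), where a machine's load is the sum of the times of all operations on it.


Machine loads:
  Machine 1: 8 + 9 + 10 = 27
  Machine 2: 9 + 5 + 3 = 17
  Machine 3: 1 + 4 + 1 = 6
Max machine load = 27
Job totals:
  Job 1: 18
  Job 2: 18
  Job 3: 14
Max job total = 18
Lower bound = max(27, 18) = 27

27


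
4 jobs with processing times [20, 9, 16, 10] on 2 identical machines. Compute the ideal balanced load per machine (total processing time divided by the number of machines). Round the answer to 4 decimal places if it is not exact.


Total processing time = 20 + 9 + 16 + 10 = 55
Number of machines = 2
Ideal balanced load = 55 / 2 = 27.5

27.5


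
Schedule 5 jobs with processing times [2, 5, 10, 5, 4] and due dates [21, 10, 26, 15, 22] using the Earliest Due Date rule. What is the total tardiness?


Sort by due date (EDD order): [(5, 10), (5, 15), (2, 21), (4, 22), (10, 26)]
Compute completion times and tardiness:
  Job 1: p=5, d=10, C=5, tardiness=max(0,5-10)=0
  Job 2: p=5, d=15, C=10, tardiness=max(0,10-15)=0
  Job 3: p=2, d=21, C=12, tardiness=max(0,12-21)=0
  Job 4: p=4, d=22, C=16, tardiness=max(0,16-22)=0
  Job 5: p=10, d=26, C=26, tardiness=max(0,26-26)=0
Total tardiness = 0

0


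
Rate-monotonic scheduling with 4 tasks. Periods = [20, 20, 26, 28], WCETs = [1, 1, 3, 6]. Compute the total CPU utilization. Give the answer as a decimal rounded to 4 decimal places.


Compute individual utilizations (exact fractions):
  Task 1: C/T = 1/20 (approx. 0.05)
  Task 2: C/T = 1/20 (approx. 0.05)
  Task 3: C/T = 3/26 (approx. 0.1154)
  Task 4: C/T = 6/28 = 3/14 (approx. 0.2143)
Total utilization U = 1/20 + 1/20 + 3/26 + 3/14 = 391/910
Rounded to 4 decimal places: U = 0.4297
RM (Liu & Layland) bound for 4 tasks = 0.756828; compare with U = 391/910 (approx. 0.429670)
U <= bound, so schedulable by RM sufficient condition.

0.4297


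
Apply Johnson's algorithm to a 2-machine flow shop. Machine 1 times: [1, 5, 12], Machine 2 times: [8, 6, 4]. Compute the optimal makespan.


Apply Johnson's rule:
  Group 1 (a <= b): [(1, 1, 8), (2, 5, 6)]
  Group 2 (a > b): [(3, 12, 4)]
Optimal job order: [1, 2, 3]
Schedule:
  Job 1: M1 done at 1, M2 done at 9
  Job 2: M1 done at 6, M2 done at 15
  Job 3: M1 done at 18, M2 done at 22
Makespan = 22

22


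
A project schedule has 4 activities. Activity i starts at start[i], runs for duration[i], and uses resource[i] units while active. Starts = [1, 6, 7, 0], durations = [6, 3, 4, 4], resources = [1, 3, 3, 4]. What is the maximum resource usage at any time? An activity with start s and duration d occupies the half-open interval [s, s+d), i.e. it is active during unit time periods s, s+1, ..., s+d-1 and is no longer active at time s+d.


Each activity i is active on [start_i, start_i + duration_i).
Compute total resource usage per time slot:
  t=0: active resources = [4], total = 4
  t=1: active resources = [1, 4], total = 5
  t=2: active resources = [1, 4], total = 5
  t=3: active resources = [1, 4], total = 5
  t=4: active resources = [1], total = 1
  t=5: active resources = [1], total = 1
  t=6: active resources = [1, 3], total = 4
  t=7: active resources = [3, 3], total = 6
  t=8: active resources = [3, 3], total = 6
  t=9: active resources = [3], total = 3
  t=10: active resources = [3], total = 3
Peak resource demand = 6

6


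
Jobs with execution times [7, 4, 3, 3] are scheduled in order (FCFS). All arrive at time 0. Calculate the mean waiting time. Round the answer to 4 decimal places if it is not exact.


FCFS order (as given): [7, 4, 3, 3]
Waiting times:
  Job 1: wait = 0
  Job 2: wait = 7
  Job 3: wait = 11
  Job 4: wait = 14
Sum of waiting times = 32
Average waiting time = 32/4 = 8.0

8.0


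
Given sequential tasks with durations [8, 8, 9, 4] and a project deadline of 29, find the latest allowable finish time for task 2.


LF(activity 2) = deadline - sum of successor durations
Successors: activities 3 through 4 with durations [9, 4]
Sum of successor durations = 13
LF = 29 - 13 = 16

16


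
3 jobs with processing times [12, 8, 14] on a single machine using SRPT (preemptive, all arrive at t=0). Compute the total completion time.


Since all jobs arrive at t=0, SRPT equals SPT ordering.
SPT order: [8, 12, 14]
Completion times:
  Job 1: p=8, C=8
  Job 2: p=12, C=20
  Job 3: p=14, C=34
Total completion time = 8 + 20 + 34 = 62

62


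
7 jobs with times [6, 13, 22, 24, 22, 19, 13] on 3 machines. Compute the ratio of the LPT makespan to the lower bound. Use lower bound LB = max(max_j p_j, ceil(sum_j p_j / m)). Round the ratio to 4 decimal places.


LPT order: [24, 22, 22, 19, 13, 13, 6]
Machine loads after assignment: [37, 41, 41]
LPT makespan = 41
Lower bound = max(max_job, ceil(total/3)) = max(24, 40) = 40
Ratio = 41 / 40 = 1.025

1.025


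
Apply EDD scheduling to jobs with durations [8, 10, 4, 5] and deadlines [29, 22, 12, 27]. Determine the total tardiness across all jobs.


Sort by due date (EDD order): [(4, 12), (10, 22), (5, 27), (8, 29)]
Compute completion times and tardiness:
  Job 1: p=4, d=12, C=4, tardiness=max(0,4-12)=0
  Job 2: p=10, d=22, C=14, tardiness=max(0,14-22)=0
  Job 3: p=5, d=27, C=19, tardiness=max(0,19-27)=0
  Job 4: p=8, d=29, C=27, tardiness=max(0,27-29)=0
Total tardiness = 0

0


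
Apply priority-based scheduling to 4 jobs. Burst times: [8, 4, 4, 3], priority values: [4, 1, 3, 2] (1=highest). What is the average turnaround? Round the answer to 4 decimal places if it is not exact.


Sort by priority (ascending = highest first):
Order: [(1, 4), (2, 3), (3, 4), (4, 8)]
Completion times:
  Priority 1, burst=4, C=4
  Priority 2, burst=3, C=7
  Priority 3, burst=4, C=11
  Priority 4, burst=8, C=19
Average turnaround = 41/4 = 10.25

10.25


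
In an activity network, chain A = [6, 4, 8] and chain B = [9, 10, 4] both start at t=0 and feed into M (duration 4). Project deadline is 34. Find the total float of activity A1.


Forward pass: ES(A1) = sum of predecessors on chain A = 0
EF = ES + duration = 0 + 6 = 6
Backward pass: LF(M) = deadline = 34; LS(M) = 34 - 4 = 30
LF(A1) = LS(M) - sum(successors on chain A) = 30 - 12 = 18
LS = LF - duration = 18 - 6 = 12
Total float = LS - ES = 12 - 0 = 12

12


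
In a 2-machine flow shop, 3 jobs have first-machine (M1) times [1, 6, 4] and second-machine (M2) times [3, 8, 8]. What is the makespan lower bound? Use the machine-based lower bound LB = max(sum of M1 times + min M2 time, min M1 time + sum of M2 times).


LB1 = sum(M1 times) + min(M2 times) = 11 + 3 = 14
LB2 = min(M1 times) + sum(M2 times) = 1 + 19 = 20
Lower bound = max(LB1, LB2) = max(14, 20) = 20

20


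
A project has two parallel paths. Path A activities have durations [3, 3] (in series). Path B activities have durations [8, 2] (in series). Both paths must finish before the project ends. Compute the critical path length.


Path A total = 3 + 3 = 6
Path B total = 8 + 2 = 10
Critical path = longest path = max(6, 10) = 10

10


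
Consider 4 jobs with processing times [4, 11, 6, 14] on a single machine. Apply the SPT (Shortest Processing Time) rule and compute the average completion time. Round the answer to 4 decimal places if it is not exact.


Sort jobs by processing time (SPT order): [4, 6, 11, 14]
Compute completion times sequentially:
  Job 1: processing = 4, completes at 4
  Job 2: processing = 6, completes at 10
  Job 3: processing = 11, completes at 21
  Job 4: processing = 14, completes at 35
Sum of completion times = 70
Average completion time = 70/4 = 17.5

17.5


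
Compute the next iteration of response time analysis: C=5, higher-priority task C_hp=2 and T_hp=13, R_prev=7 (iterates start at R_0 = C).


R_next = C + ceil(R_prev / T_hp) * C_hp
ceil(7 / 13) = ceil(0.5385) = 1
Interference = 1 * 2 = 2
R_next = 5 + 2 = 7
R_next = R_prev, so the iteration has converged (response time = 7).

7


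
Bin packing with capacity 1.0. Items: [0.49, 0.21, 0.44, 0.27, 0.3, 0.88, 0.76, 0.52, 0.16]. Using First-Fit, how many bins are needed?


Place items sequentially using First-Fit:
  Item 0.49 -> new Bin 1
  Item 0.21 -> Bin 1 (now 0.7)
  Item 0.44 -> new Bin 2
  Item 0.27 -> Bin 1 (now 0.97)
  Item 0.3 -> Bin 2 (now 0.74)
  Item 0.88 -> new Bin 3
  Item 0.76 -> new Bin 4
  Item 0.52 -> new Bin 5
  Item 0.16 -> Bin 2 (now 0.9)
Total bins used = 5

5


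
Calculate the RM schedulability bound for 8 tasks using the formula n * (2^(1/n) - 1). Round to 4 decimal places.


Compute 2^(1/8) = 1.0905077327
Subtract 1: 1.0905077327 - 1 = 0.0905077327
Multiply by n: 8 * 0.0905077327 = 0.7240618616
Round to 4 dp: 0.7241

0.7241


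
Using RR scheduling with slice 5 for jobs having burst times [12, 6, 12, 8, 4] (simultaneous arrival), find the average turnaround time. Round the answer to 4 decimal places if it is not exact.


Time quantum = 5
Execution trace:
  J1 runs 5 units, time = 5
  J2 runs 5 units, time = 10
  J3 runs 5 units, time = 15
  J4 runs 5 units, time = 20
  J5 runs 4 units, time = 24
  J1 runs 5 units, time = 29
  J2 runs 1 units, time = 30
  J3 runs 5 units, time = 35
  J4 runs 3 units, time = 38
  J1 runs 2 units, time = 40
  J3 runs 2 units, time = 42
Finish times: [40, 30, 42, 38, 24]
Average turnaround = 174/5 = 34.8

34.8


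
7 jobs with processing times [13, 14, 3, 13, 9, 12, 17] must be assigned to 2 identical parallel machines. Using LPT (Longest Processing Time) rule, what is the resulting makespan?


Sort jobs in decreasing order (LPT): [17, 14, 13, 13, 12, 9, 3]
Assign each job to the least loaded machine:
  Machine 1: jobs [17, 13, 9, 3], load = 42
  Machine 2: jobs [14, 13, 12], load = 39
Makespan = max load = 42

42


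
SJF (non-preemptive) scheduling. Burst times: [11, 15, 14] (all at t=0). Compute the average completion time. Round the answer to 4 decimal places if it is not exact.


SJF order (ascending): [11, 14, 15]
Completion times:
  Job 1: burst=11, C=11
  Job 2: burst=14, C=25
  Job 3: burst=15, C=40
Average completion = 76/3 = 25.3333

25.3333


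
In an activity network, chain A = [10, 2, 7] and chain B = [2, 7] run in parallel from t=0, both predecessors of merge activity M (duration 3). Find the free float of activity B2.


ES(B2) = sum of predecessors on chain B = 2
EF(B2) = ES + duration = 2 + 7 = 9
Successor of B2 is M. ES(M) = max(sum(A), sum(B)) = max(19, 9) = 19
Free float = ES(successor) - EF(current) = 19 - 9 = 10

10


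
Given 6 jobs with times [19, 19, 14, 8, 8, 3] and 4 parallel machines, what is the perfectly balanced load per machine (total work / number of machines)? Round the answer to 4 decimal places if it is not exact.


Total processing time = 19 + 19 + 14 + 8 + 8 + 3 = 71
Number of machines = 4
Ideal balanced load = 71 / 4 = 17.75

17.75


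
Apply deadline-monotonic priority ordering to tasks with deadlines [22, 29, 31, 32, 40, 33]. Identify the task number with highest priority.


Sort tasks by relative deadline (ascending):
  Task 1: deadline = 22
  Task 2: deadline = 29
  Task 3: deadline = 31
  Task 4: deadline = 32
  Task 6: deadline = 33
  Task 5: deadline = 40
Priority order (highest first): [1, 2, 3, 4, 6, 5]
Highest priority task = 1

1


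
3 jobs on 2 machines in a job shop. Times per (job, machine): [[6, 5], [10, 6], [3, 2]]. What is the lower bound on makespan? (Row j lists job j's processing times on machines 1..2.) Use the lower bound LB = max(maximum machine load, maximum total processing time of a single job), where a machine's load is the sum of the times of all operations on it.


Machine loads:
  Machine 1: 6 + 10 + 3 = 19
  Machine 2: 5 + 6 + 2 = 13
Max machine load = 19
Job totals:
  Job 1: 11
  Job 2: 16
  Job 3: 5
Max job total = 16
Lower bound = max(19, 16) = 19

19


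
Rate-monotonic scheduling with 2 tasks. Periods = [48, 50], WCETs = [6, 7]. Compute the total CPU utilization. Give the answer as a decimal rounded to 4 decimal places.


Compute individual utilizations (exact fractions):
  Task 1: C/T = 6/48 = 1/8 (approx. 0.125)
  Task 2: C/T = 7/50 (approx. 0.14)
Total utilization U = 1/8 + 7/50 = 53/200
Rounded to 4 decimal places: U = 0.2650
RM (Liu & Layland) bound for 2 tasks = 0.828427; compare with U = 53/200 (approx. 0.265000)
U <= bound, so schedulable by RM sufficient condition.

0.2650


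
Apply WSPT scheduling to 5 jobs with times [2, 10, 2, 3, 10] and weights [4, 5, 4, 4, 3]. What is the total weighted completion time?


Compute p/w ratios and sort ascending (WSPT): [(2, 4), (2, 4), (3, 4), (10, 5), (10, 3)]
Compute weighted completion times:
  Job (p=2,w=4): C=2, w*C=4*2=8
  Job (p=2,w=4): C=4, w*C=4*4=16
  Job (p=3,w=4): C=7, w*C=4*7=28
  Job (p=10,w=5): C=17, w*C=5*17=85
  Job (p=10,w=3): C=27, w*C=3*27=81
Total weighted completion time = 218

218


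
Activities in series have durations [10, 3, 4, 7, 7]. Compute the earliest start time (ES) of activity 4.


Activity 4 starts after activities 1 through 3 complete.
Predecessor durations: [10, 3, 4]
ES = 10 + 3 + 4 = 17

17


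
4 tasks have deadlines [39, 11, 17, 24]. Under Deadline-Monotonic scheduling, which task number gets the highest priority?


Sort tasks by relative deadline (ascending):
  Task 2: deadline = 11
  Task 3: deadline = 17
  Task 4: deadline = 24
  Task 1: deadline = 39
Priority order (highest first): [2, 3, 4, 1]
Highest priority task = 2

2


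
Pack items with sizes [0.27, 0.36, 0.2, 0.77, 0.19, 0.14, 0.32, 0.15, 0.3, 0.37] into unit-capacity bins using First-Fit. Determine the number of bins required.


Place items sequentially using First-Fit:
  Item 0.27 -> new Bin 1
  Item 0.36 -> Bin 1 (now 0.63)
  Item 0.2 -> Bin 1 (now 0.83)
  Item 0.77 -> new Bin 2
  Item 0.19 -> Bin 2 (now 0.96)
  Item 0.14 -> Bin 1 (now 0.97)
  Item 0.32 -> new Bin 3
  Item 0.15 -> Bin 3 (now 0.47)
  Item 0.3 -> Bin 3 (now 0.77)
  Item 0.37 -> new Bin 4
Total bins used = 4

4


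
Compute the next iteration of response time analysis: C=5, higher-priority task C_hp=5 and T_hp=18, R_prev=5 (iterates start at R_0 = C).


R_next = C + ceil(R_prev / T_hp) * C_hp
ceil(5 / 18) = ceil(0.2778) = 1
Interference = 1 * 5 = 5
R_next = 5 + 5 = 10

10


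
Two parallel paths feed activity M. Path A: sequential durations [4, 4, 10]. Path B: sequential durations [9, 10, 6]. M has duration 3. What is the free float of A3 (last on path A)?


ES(A3) = sum of predecessors on chain A = 8
EF(A3) = ES + duration = 8 + 10 = 18
Successor of A3 is M. ES(M) = max(sum(A), sum(B)) = max(18, 25) = 25
Free float = ES(successor) - EF(current) = 25 - 18 = 7

7


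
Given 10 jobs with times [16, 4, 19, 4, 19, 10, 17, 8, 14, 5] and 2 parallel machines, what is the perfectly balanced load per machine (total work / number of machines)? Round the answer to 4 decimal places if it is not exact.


Total processing time = 16 + 4 + 19 + 4 + 19 + 10 + 17 + 8 + 14 + 5 = 116
Number of machines = 2
Ideal balanced load = 116 / 2 = 58.0

58.0


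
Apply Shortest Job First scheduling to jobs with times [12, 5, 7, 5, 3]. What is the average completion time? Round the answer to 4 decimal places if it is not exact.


SJF order (ascending): [3, 5, 5, 7, 12]
Completion times:
  Job 1: burst=3, C=3
  Job 2: burst=5, C=8
  Job 3: burst=5, C=13
  Job 4: burst=7, C=20
  Job 5: burst=12, C=32
Average completion = 76/5 = 15.2

15.2


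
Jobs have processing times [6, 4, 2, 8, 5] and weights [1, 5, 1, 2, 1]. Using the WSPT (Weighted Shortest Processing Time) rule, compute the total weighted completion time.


Compute p/w ratios and sort ascending (WSPT): [(4, 5), (2, 1), (8, 2), (5, 1), (6, 1)]
Compute weighted completion times:
  Job (p=4,w=5): C=4, w*C=5*4=20
  Job (p=2,w=1): C=6, w*C=1*6=6
  Job (p=8,w=2): C=14, w*C=2*14=28
  Job (p=5,w=1): C=19, w*C=1*19=19
  Job (p=6,w=1): C=25, w*C=1*25=25
Total weighted completion time = 98

98


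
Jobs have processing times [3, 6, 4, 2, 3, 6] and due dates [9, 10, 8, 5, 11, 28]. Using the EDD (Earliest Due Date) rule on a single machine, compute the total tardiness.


Sort by due date (EDD order): [(2, 5), (4, 8), (3, 9), (6, 10), (3, 11), (6, 28)]
Compute completion times and tardiness:
  Job 1: p=2, d=5, C=2, tardiness=max(0,2-5)=0
  Job 2: p=4, d=8, C=6, tardiness=max(0,6-8)=0
  Job 3: p=3, d=9, C=9, tardiness=max(0,9-9)=0
  Job 4: p=6, d=10, C=15, tardiness=max(0,15-10)=5
  Job 5: p=3, d=11, C=18, tardiness=max(0,18-11)=7
  Job 6: p=6, d=28, C=24, tardiness=max(0,24-28)=0
Total tardiness = 12

12


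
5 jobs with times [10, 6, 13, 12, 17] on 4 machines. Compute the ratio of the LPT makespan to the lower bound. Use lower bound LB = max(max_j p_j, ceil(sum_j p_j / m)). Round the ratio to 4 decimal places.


LPT order: [17, 13, 12, 10, 6]
Machine loads after assignment: [17, 13, 12, 16]
LPT makespan = 17
Lower bound = max(max_job, ceil(total/4)) = max(17, 15) = 17
Ratio = 17 / 17 = 1.0

1.0


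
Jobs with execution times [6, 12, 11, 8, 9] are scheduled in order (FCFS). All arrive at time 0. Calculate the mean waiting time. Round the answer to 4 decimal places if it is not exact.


FCFS order (as given): [6, 12, 11, 8, 9]
Waiting times:
  Job 1: wait = 0
  Job 2: wait = 6
  Job 3: wait = 18
  Job 4: wait = 29
  Job 5: wait = 37
Sum of waiting times = 90
Average waiting time = 90/5 = 18.0

18.0


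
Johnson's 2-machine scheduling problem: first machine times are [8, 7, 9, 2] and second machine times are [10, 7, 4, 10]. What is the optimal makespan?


Apply Johnson's rule:
  Group 1 (a <= b): [(4, 2, 10), (2, 7, 7), (1, 8, 10)]
  Group 2 (a > b): [(3, 9, 4)]
Optimal job order: [4, 2, 1, 3]
Schedule:
  Job 4: M1 done at 2, M2 done at 12
  Job 2: M1 done at 9, M2 done at 19
  Job 1: M1 done at 17, M2 done at 29
  Job 3: M1 done at 26, M2 done at 33
Makespan = 33

33


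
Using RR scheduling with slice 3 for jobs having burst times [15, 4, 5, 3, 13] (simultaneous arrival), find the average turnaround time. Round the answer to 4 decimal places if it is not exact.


Time quantum = 3
Execution trace:
  J1 runs 3 units, time = 3
  J2 runs 3 units, time = 6
  J3 runs 3 units, time = 9
  J4 runs 3 units, time = 12
  J5 runs 3 units, time = 15
  J1 runs 3 units, time = 18
  J2 runs 1 units, time = 19
  J3 runs 2 units, time = 21
  J5 runs 3 units, time = 24
  J1 runs 3 units, time = 27
  J5 runs 3 units, time = 30
  J1 runs 3 units, time = 33
  J5 runs 3 units, time = 36
  J1 runs 3 units, time = 39
  J5 runs 1 units, time = 40
Finish times: [39, 19, 21, 12, 40]
Average turnaround = 131/5 = 26.2

26.2


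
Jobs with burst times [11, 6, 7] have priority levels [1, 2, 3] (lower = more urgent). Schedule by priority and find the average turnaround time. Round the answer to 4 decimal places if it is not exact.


Sort by priority (ascending = highest first):
Order: [(1, 11), (2, 6), (3, 7)]
Completion times:
  Priority 1, burst=11, C=11
  Priority 2, burst=6, C=17
  Priority 3, burst=7, C=24
Average turnaround = 52/3 = 17.3333

17.3333


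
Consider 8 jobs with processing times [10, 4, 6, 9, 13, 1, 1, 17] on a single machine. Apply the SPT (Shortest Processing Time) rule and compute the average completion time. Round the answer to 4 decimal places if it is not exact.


Sort jobs by processing time (SPT order): [1, 1, 4, 6, 9, 10, 13, 17]
Compute completion times sequentially:
  Job 1: processing = 1, completes at 1
  Job 2: processing = 1, completes at 2
  Job 3: processing = 4, completes at 6
  Job 4: processing = 6, completes at 12
  Job 5: processing = 9, completes at 21
  Job 6: processing = 10, completes at 31
  Job 7: processing = 13, completes at 44
  Job 8: processing = 17, completes at 61
Sum of completion times = 178
Average completion time = 178/8 = 22.25

22.25
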